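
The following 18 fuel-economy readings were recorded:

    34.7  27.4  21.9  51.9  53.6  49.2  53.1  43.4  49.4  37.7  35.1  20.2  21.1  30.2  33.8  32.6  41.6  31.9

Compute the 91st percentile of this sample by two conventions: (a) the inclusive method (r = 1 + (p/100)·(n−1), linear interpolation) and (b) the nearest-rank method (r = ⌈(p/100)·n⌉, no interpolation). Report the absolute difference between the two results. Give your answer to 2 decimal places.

0.64

Sorted: 20.2, 21.1, 21.9, 27.4, 30.2, 31.9, 32.6, 33.8, 34.7, 35.1, 37.7, 41.6, 43.4, 49.2, 49.4, 51.9, 53.1, 53.6.
n = 18.
(a) r = 16.47; between ranks 16 (51.9) and 17 (53.1): 52.464.
(b) the nearest-rank method: rank 17 → 53.1.
|52.464 − 53.1| = 0.636.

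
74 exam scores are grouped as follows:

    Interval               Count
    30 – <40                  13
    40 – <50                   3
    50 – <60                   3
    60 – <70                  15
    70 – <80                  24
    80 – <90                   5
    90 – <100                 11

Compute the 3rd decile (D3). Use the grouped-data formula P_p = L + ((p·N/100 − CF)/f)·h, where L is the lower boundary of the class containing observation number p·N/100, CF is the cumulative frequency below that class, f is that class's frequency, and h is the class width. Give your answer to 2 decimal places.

N = 74; target position k = 30/100 · 74 = 22.2.
Cumulative frequencies: 13, 16, 19, 34, 58, 63, 74.
Observation 22.2 falls in the class 60 – <70.
L = 60, CF = 19, f = 15, h = 10.
P30 = 60 + ((22.2 − 19)/15)·10 = 60 + 2.13333 = 62.1333.

62.13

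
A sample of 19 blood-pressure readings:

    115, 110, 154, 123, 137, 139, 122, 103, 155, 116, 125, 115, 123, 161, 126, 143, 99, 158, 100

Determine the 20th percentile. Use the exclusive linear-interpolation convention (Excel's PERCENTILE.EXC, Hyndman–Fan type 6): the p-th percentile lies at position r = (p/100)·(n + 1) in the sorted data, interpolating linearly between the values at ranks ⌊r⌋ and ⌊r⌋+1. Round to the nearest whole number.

Sorted: 99, 100, 103, 110, 115, 115, 116, 122, 123, 123, 125, 126, 137, 139, 143, 154, 155, 158, 161.
n = 19.
r = (20/100)·(19 + 1) = 4.
r is an integer, so P20 is the value at rank 4: 110.

110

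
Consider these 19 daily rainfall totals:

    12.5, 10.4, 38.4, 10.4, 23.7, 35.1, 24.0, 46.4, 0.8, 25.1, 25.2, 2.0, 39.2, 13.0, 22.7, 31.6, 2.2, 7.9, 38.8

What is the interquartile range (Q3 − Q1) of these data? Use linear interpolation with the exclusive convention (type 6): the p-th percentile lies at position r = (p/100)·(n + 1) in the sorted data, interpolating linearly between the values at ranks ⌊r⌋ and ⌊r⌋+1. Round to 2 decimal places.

24.70

Sorted: 0.8, 2.0, 2.2, 7.9, 10.4, 10.4, 12.5, 13.0, 22.7, 23.7, 24.0, 25.1, 25.2, 31.6, 35.1, 38.4, 38.8, 39.2, 46.4.
n = 19.
P25: r = 5 (integer) → 10.4.
P75: r = 15 (integer) → 35.1.
Difference: 35.1 − 10.4 = 24.7.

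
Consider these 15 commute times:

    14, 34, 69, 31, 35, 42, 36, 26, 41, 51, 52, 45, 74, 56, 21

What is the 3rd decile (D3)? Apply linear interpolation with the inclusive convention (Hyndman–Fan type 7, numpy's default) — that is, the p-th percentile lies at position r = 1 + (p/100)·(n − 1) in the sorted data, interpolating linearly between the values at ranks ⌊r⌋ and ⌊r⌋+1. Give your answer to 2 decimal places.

34.20

Sorted: 14, 21, 26, 31, 34, 35, 36, 41, 42, 45, 51, 52, 56, 69, 74.
n = 15.
r = 1 + (30/100)·(15 − 1) = 1 + 4.2 = 5.2.
Rank 5 is 34 and rank 6 is 35.
Interpolate: 34 + 0.2·(35 − 34) = 34 + 0.2·1 = 34.2.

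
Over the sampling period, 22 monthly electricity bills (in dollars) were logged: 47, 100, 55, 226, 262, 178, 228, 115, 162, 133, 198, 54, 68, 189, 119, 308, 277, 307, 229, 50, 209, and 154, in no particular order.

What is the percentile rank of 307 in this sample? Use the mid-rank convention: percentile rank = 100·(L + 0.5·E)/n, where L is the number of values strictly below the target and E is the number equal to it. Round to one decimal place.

Sorted: 47, 50, 54, 55, 68, 100, 115, 119, 133, 154, 162, 178, 189, 198, 209, 226, 228, 229, 262, 277, 307, 308.
Count below 307: L = 20; count equal: E = 1; n = 22.
Percentile rank = 100·(20 + 0.5·1)/22 = 100·20.5/22 = 93.18.

93.2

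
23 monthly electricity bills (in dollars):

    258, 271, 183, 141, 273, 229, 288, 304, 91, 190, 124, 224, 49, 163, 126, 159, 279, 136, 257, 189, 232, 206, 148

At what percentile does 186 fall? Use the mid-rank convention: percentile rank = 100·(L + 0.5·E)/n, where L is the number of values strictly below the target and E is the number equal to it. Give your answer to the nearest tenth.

43.5

Sorted: 49, 91, 124, 126, 136, 141, 148, 159, 163, 183, 189, 190, 206, 224, 229, 232, 257, 258, 271, 273, 279, 288, 304.
Count below 186: L = 10; count equal: E = 0; n = 23.
Percentile rank = 100·(10 + 0.5·0)/23 = 100·10/23 = 43.48.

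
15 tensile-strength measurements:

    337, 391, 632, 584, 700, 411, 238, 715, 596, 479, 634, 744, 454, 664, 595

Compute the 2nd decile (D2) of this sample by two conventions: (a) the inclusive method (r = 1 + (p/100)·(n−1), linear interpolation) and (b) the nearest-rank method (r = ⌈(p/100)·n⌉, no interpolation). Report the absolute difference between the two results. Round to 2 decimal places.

Sorted: 238, 337, 391, 411, 454, 479, 584, 595, 596, 632, 634, 664, 700, 715, 744.
n = 15.
(a) r = 3.8; between ranks 3 (391) and 4 (411): 407.
(b) the nearest-rank method: rank 3 → 391.
|407 − 391| = 16.

16.00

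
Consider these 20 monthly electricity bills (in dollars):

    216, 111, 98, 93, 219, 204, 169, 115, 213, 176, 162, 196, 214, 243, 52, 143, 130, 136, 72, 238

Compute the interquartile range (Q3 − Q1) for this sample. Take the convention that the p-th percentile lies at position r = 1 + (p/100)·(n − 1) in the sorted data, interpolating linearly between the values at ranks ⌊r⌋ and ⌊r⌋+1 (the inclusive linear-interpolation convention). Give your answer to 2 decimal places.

Sorted: 52, 72, 93, 98, 111, 115, 130, 136, 143, 162, 169, 176, 196, 204, 213, 214, 216, 219, 238, 243.
n = 20.
P25: r = 5.75; ranks 5–6 are 111, 115; interpolating gives 114.
P75: r = 15.25; ranks 15–16 are 213, 214; interpolating gives 213.25.
Difference: 213.25 − 114 = 99.25.

99.25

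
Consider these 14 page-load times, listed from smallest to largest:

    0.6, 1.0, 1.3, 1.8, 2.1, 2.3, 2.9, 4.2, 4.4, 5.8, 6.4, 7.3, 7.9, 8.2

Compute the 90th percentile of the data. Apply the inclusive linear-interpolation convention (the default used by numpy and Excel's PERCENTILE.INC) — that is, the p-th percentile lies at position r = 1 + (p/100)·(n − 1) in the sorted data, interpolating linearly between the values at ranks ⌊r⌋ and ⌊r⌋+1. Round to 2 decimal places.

n = 14.
r = 1 + (90/100)·(14 − 1) = 1 + 11.7 = 12.7.
Rank 12 is 7.3 and rank 13 is 7.9.
Interpolate: 7.3 + 0.7·(7.9 − 7.3) = 7.3 + 0.7·0.6 = 7.72.

7.72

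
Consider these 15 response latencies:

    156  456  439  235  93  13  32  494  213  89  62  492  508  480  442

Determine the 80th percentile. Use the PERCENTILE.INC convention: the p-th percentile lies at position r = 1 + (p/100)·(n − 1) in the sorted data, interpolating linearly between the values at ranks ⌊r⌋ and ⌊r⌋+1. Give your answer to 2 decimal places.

Sorted: 13, 32, 62, 89, 93, 156, 213, 235, 439, 442, 456, 480, 492, 494, 508.
n = 15.
r = 1 + (80/100)·(15 − 1) = 1 + 11.2 = 12.2.
Rank 12 is 480 and rank 13 is 492.
Interpolate: 480 + 0.2·(492 − 480) = 480 + 0.2·12 = 482.4.

482.40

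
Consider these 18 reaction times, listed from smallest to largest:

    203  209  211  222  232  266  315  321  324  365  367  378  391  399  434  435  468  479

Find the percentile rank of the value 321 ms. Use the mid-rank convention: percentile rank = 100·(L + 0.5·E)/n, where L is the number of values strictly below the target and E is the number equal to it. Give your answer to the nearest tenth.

41.7

Count below 321: L = 7; count equal: E = 1; n = 18.
Percentile rank = 100·(7 + 0.5·1)/18 = 100·7.5/18 = 41.67.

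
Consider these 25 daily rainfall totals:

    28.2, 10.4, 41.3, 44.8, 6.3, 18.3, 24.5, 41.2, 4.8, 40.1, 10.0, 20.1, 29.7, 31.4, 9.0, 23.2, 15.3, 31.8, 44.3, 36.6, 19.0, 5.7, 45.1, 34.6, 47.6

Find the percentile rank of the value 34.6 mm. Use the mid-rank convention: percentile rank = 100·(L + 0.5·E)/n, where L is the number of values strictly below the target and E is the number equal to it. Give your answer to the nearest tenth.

66.0

Sorted: 4.8, 5.7, 6.3, 9.0, 10.0, 10.4, 15.3, 18.3, 19.0, 20.1, 23.2, 24.5, 28.2, 29.7, 31.4, 31.8, 34.6, 36.6, 40.1, 41.2, 41.3, 44.3, 44.8, 45.1, 47.6.
Count below 34.6: L = 16; count equal: E = 1; n = 25.
Percentile rank = 100·(16 + 0.5·1)/25 = 100·16.5/25 = 66.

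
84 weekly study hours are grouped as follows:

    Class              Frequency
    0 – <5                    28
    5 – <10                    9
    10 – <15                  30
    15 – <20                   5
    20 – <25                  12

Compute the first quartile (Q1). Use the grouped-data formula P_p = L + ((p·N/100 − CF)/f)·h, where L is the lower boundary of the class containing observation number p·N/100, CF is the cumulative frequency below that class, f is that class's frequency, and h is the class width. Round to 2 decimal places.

3.75

N = 84; target position k = 25/100 · 84 = 21.
Cumulative frequencies: 28, 37, 67, 72, 84.
Observation 21 falls in the class 0 – <5.
L = 0, CF = 0, f = 28, h = 5.
P25 = 0 + ((21 − 0)/28)·5 = 0 + 3.75 = 3.75.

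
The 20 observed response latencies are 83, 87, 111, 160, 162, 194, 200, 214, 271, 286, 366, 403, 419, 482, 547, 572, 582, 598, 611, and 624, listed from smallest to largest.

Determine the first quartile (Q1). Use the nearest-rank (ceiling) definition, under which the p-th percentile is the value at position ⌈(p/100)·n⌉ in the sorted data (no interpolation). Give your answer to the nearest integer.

162

n = 20.
Position = ⌈25/100 · 20⌉ = ⌈5⌉ = 5.
The value at rank 5 is 162.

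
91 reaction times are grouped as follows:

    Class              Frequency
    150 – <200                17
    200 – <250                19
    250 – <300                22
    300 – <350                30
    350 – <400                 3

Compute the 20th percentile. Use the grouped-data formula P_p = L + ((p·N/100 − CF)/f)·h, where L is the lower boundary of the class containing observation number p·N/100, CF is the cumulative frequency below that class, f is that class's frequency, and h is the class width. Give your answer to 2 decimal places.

203.16

N = 91; target position k = 20/100 · 91 = 18.2.
Cumulative frequencies: 17, 36, 58, 88, 91.
Observation 18.2 falls in the class 200 – <250.
L = 200, CF = 17, f = 19, h = 50.
P20 = 200 + ((18.2 − 17)/19)·50 = 200 + 3.15789 = 203.158.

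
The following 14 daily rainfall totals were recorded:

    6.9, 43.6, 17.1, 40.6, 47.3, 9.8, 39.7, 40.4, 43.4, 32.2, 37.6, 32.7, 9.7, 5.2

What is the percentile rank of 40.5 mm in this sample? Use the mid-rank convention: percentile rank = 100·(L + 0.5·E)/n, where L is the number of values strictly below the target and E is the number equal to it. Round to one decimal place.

Sorted: 5.2, 6.9, 9.7, 9.8, 17.1, 32.2, 32.7, 37.6, 39.7, 40.4, 40.6, 43.4, 43.6, 47.3.
Count below 40.5: L = 10; count equal: E = 0; n = 14.
Percentile rank = 100·(10 + 0.5·0)/14 = 100·10/14 = 71.43.

71.4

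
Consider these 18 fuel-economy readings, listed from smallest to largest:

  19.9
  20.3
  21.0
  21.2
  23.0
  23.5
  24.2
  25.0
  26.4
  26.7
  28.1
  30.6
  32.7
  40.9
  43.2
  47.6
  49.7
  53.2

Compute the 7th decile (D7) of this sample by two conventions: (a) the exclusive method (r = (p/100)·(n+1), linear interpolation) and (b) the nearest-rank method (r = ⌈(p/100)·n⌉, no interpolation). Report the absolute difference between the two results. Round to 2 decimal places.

2.46

n = 18.
(a) r = 13.3; between ranks 13 (32.7) and 14 (40.9): 35.16.
(b) the nearest-rank method: rank 13 → 32.7.
|35.16 − 32.7| = 2.46.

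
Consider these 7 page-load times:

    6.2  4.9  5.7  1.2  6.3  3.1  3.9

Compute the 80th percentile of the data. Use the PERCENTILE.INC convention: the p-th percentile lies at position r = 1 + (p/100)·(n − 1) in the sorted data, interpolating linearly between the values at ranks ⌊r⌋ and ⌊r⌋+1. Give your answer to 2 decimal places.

Sorted: 1.2, 3.1, 3.9, 4.9, 5.7, 6.2, 6.3.
n = 7.
r = 1 + (80/100)·(7 − 1) = 1 + 4.8 = 5.8.
Rank 5 is 5.7 and rank 6 is 6.2.
Interpolate: 5.7 + 0.8·(6.2 − 5.7) = 5.7 + 0.8·0.5 = 6.1.

6.10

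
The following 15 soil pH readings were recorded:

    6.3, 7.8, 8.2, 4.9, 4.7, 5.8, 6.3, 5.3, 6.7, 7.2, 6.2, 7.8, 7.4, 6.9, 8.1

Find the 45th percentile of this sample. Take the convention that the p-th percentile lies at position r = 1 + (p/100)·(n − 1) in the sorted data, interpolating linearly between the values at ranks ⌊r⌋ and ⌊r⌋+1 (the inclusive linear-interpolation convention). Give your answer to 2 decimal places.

6.42

Sorted: 4.7, 4.9, 5.3, 5.8, 6.2, 6.3, 6.3, 6.7, 6.9, 7.2, 7.4, 7.8, 7.8, 8.1, 8.2.
n = 15.
r = 1 + (45/100)·(15 − 1) = 1 + 6.3 = 7.3.
Rank 7 is 6.3 and rank 8 is 6.7.
Interpolate: 6.3 + 0.3·(6.7 − 6.3) = 6.3 + 0.3·0.4 = 6.42.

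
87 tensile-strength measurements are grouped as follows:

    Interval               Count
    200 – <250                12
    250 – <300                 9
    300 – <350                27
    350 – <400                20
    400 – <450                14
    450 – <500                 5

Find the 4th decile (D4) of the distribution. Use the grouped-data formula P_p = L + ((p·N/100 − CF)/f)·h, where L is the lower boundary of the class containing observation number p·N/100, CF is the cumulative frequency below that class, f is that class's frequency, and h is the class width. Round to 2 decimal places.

N = 87; target position k = 40/100 · 87 = 34.8.
Cumulative frequencies: 12, 21, 48, 68, 82, 87.
Observation 34.8 falls in the class 300 – <350.
L = 300, CF = 21, f = 27, h = 50.
P40 = 300 + ((34.8 − 21)/27)·50 = 300 + 25.5556 = 325.556.

325.56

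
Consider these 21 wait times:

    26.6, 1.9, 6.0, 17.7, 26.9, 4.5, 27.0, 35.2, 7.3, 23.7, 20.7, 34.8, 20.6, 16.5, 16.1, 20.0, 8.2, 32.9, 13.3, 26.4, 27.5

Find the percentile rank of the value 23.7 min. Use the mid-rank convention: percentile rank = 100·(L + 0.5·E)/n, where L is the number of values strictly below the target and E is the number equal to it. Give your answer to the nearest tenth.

Sorted: 1.9, 4.5, 6.0, 7.3, 8.2, 13.3, 16.1, 16.5, 17.7, 20.0, 20.6, 20.7, 23.7, 26.4, 26.6, 26.9, 27.0, 27.5, 32.9, 34.8, 35.2.
Count below 23.7: L = 12; count equal: E = 1; n = 21.
Percentile rank = 100·(12 + 0.5·1)/21 = 100·12.5/21 = 59.52.

59.5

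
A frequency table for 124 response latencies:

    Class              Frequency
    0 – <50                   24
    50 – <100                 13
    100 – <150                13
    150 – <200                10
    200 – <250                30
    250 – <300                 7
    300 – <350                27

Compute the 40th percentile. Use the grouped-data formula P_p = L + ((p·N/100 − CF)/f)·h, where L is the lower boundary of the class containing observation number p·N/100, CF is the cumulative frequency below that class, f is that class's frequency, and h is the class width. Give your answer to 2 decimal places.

148.46

N = 124; target position k = 40/100 · 124 = 49.6.
Cumulative frequencies: 24, 37, 50, 60, 90, 97, 124.
Observation 49.6 falls in the class 100 – <150.
L = 100, CF = 37, f = 13, h = 50.
P40 = 100 + ((49.6 − 37)/13)·50 = 100 + 48.4615 = 148.462.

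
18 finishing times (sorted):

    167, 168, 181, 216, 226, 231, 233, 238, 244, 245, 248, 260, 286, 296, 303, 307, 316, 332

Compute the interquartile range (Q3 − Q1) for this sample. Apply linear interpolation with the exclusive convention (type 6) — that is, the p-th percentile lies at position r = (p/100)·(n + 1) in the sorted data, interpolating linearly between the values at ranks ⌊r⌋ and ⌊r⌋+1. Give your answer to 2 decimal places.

74.25

n = 18.
P25: r = 4.75; ranks 4–5 are 216, 226; interpolating gives 223.5.
P75: r = 14.25; ranks 14–15 are 296, 303; interpolating gives 297.75.
Difference: 297.75 − 223.5 = 74.25.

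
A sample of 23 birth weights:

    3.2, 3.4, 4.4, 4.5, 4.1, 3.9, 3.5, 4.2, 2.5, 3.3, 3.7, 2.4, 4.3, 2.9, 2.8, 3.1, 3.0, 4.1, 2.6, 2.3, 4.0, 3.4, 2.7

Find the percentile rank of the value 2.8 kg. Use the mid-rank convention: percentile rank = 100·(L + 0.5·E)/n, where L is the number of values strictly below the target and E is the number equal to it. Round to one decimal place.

Sorted: 2.3, 2.4, 2.5, 2.6, 2.7, 2.8, 2.9, 3.0, 3.1, 3.2, 3.3, 3.4, 3.4, 3.5, 3.7, 3.9, 4.0, 4.1, 4.1, 4.2, 4.3, 4.4, 4.5.
Count below 2.8: L = 5; count equal: E = 1; n = 23.
Percentile rank = 100·(5 + 0.5·1)/23 = 100·5.5/23 = 23.91.

23.9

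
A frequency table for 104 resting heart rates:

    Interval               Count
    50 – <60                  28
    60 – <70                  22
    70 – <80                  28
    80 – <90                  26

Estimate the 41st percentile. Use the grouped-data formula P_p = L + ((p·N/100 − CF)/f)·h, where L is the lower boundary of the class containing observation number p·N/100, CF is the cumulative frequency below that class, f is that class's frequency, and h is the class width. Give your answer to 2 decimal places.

66.65

N = 104; target position k = 41/100 · 104 = 42.64.
Cumulative frequencies: 28, 50, 78, 104.
Observation 42.64 falls in the class 60 – <70.
L = 60, CF = 28, f = 22, h = 10.
P41 = 60 + ((42.64 − 28)/22)·10 = 60 + 6.65455 = 66.6545.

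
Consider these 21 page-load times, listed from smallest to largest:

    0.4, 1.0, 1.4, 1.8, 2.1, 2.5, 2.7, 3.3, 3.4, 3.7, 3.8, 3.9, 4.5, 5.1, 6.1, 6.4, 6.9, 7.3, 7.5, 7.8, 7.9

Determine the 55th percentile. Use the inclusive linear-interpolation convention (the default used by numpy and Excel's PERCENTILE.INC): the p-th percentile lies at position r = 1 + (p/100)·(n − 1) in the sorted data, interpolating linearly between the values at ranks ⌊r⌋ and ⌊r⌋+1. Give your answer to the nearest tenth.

3.9

n = 21.
r = 1 + (55/100)·(21 − 1) = 1 + 11 = 12.
r is an integer, so P55 is the value at rank 12: 3.9.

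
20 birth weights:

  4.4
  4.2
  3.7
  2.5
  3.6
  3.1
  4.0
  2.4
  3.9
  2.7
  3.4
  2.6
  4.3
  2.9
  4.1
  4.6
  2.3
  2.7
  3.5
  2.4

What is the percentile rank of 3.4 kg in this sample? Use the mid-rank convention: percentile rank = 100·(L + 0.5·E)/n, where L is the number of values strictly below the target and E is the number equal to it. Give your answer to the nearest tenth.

Sorted: 2.3, 2.4, 2.4, 2.5, 2.6, 2.7, 2.7, 2.9, 3.1, 3.4, 3.5, 3.6, 3.7, 3.9, 4.0, 4.1, 4.2, 4.3, 4.4, 4.6.
Count below 3.4: L = 9; count equal: E = 1; n = 20.
Percentile rank = 100·(9 + 0.5·1)/20 = 100·9.5/20 = 47.5.

47.5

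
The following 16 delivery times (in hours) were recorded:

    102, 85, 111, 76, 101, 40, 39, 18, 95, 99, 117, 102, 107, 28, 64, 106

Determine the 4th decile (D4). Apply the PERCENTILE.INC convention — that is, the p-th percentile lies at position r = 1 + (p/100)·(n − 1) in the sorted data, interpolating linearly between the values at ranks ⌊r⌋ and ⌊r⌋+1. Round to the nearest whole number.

Sorted: 18, 28, 39, 40, 64, 76, 85, 95, 99, 101, 102, 102, 106, 107, 111, 117.
n = 16.
r = 1 + (40/100)·(16 − 1) = 1 + 6 = 7.
r is an integer, so P40 is the value at rank 7: 85.

85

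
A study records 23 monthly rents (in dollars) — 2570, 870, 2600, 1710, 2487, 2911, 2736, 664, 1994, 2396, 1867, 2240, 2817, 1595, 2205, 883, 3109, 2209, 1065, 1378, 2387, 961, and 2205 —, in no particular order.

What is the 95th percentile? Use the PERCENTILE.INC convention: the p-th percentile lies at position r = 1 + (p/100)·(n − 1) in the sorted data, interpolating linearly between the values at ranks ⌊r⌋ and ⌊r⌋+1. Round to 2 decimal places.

Sorted: 664, 870, 883, 961, 1065, 1378, 1595, 1710, 1867, 1994, 2205, 2205, 2209, 2240, 2387, 2396, 2487, 2570, 2600, 2736, 2817, 2911, 3109.
n = 23.
r = 1 + (95/100)·(23 − 1) = 1 + 20.9 = 21.9.
Rank 21 is 2817 and rank 22 is 2911.
Interpolate: 2817 + 0.9·(2911 − 2817) = 2817 + 0.9·94 = 2901.6.

2901.60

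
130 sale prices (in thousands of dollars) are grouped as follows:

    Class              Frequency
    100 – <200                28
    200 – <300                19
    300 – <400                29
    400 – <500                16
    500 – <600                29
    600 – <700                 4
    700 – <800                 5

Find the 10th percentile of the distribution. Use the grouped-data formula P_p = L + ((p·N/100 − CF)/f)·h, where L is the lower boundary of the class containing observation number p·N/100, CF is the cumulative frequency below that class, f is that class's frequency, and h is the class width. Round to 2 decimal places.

N = 130; target position k = 10/100 · 130 = 13.
Cumulative frequencies: 28, 47, 76, 92, 121, 125, 130.
Observation 13 falls in the class 100 – <200.
L = 100, CF = 0, f = 28, h = 100.
P10 = 100 + ((13 − 0)/28)·100 = 100 + 46.4286 = 146.429.

146.43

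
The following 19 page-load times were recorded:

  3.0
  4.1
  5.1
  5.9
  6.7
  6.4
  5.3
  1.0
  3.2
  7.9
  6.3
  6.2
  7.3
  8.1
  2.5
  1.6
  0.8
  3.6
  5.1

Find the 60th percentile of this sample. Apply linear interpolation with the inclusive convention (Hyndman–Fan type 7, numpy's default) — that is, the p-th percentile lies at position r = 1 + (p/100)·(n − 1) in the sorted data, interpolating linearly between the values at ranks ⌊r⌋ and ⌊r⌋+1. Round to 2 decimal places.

Sorted: 0.8, 1.0, 1.6, 2.5, 3.0, 3.2, 3.6, 4.1, 5.1, 5.1, 5.3, 5.9, 6.2, 6.3, 6.4, 6.7, 7.3, 7.9, 8.1.
n = 19.
r = 1 + (60/100)·(19 − 1) = 1 + 10.8 = 11.8.
Rank 11 is 5.3 and rank 12 is 5.9.
Interpolate: 5.3 + 0.8·(5.9 − 5.3) = 5.3 + 0.8·0.6 = 5.78.

5.78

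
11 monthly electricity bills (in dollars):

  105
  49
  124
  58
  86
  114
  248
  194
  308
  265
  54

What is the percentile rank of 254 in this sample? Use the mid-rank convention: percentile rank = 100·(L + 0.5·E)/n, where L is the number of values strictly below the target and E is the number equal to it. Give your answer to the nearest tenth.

Sorted: 49, 54, 58, 86, 105, 114, 124, 194, 248, 265, 308.
Count below 254: L = 9; count equal: E = 0; n = 11.
Percentile rank = 100·(9 + 0.5·0)/11 = 100·9/11 = 81.82.

81.8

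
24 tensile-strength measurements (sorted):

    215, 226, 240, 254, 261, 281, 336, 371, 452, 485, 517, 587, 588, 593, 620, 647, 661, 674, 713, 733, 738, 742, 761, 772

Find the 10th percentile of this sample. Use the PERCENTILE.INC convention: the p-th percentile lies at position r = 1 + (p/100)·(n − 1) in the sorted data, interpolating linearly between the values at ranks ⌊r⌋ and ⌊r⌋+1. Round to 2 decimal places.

n = 24.
r = 1 + (10/100)·(24 − 1) = 1 + 2.3 = 3.3.
Rank 3 is 240 and rank 4 is 254.
Interpolate: 240 + 0.3·(254 − 240) = 240 + 0.3·14 = 244.2.

244.20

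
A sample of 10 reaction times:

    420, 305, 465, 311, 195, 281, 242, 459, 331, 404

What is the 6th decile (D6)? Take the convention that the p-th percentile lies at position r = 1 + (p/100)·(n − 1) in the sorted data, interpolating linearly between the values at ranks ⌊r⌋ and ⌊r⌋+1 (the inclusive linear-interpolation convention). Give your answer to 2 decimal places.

360.20

Sorted: 195, 242, 281, 305, 311, 331, 404, 420, 459, 465.
n = 10.
r = 1 + (60/100)·(10 − 1) = 1 + 5.4 = 6.4.
Rank 6 is 331 and rank 7 is 404.
Interpolate: 331 + 0.4·(404 − 331) = 331 + 0.4·73 = 360.2.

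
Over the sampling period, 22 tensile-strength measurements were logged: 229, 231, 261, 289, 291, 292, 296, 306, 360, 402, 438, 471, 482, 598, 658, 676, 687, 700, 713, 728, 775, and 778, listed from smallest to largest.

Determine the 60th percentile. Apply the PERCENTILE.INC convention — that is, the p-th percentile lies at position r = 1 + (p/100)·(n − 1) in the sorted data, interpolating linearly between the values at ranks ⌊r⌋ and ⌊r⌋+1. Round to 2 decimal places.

n = 22.
r = 1 + (60/100)·(22 − 1) = 1 + 12.6 = 13.6.
Rank 13 is 482 and rank 14 is 598.
Interpolate: 482 + 0.6·(598 − 482) = 482 + 0.6·116 = 551.6.

551.60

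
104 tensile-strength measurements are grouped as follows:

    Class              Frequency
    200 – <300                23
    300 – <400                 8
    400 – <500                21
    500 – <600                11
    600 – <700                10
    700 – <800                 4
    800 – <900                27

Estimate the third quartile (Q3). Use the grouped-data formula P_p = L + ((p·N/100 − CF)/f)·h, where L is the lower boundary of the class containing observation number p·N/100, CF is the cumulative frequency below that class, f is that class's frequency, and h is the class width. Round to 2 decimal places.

803.70

N = 104; target position k = 75/100 · 104 = 78.
Cumulative frequencies: 23, 31, 52, 63, 73, 77, 104.
Observation 78 falls in the class 800 – <900.
L = 800, CF = 77, f = 27, h = 100.
P75 = 800 + ((78 − 77)/27)·100 = 800 + 3.7037 = 803.704.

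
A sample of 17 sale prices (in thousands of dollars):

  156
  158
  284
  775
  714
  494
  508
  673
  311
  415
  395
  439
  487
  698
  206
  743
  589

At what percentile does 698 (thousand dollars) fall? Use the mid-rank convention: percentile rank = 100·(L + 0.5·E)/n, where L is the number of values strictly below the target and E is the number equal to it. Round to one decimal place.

Sorted: 156, 158, 206, 284, 311, 395, 415, 439, 487, 494, 508, 589, 673, 698, 714, 743, 775.
Count below 698: L = 13; count equal: E = 1; n = 17.
Percentile rank = 100·(13 + 0.5·1)/17 = 100·13.5/17 = 79.41.

79.4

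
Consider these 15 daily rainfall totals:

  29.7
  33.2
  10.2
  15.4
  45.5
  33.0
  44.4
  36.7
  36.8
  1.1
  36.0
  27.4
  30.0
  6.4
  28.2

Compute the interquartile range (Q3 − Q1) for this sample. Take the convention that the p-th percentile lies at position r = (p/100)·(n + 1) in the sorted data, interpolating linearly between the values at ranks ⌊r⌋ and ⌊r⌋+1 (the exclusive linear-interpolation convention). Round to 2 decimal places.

21.30

Sorted: 1.1, 6.4, 10.2, 15.4, 27.4, 28.2, 29.7, 30.0, 33.0, 33.2, 36.0, 36.7, 36.8, 44.4, 45.5.
n = 15.
P25: r = 4 (integer) → 15.4.
P75: r = 12 (integer) → 36.7.
Difference: 36.7 − 15.4 = 21.3.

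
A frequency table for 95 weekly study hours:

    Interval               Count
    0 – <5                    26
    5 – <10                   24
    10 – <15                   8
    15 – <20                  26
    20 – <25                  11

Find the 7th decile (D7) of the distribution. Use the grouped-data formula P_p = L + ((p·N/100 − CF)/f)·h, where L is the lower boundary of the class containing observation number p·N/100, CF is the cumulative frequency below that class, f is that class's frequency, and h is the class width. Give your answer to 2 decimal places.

N = 95; target position k = 70/100 · 95 = 66.5.
Cumulative frequencies: 26, 50, 58, 84, 95.
Observation 66.5 falls in the class 15 – <20.
L = 15, CF = 58, f = 26, h = 5.
P70 = 15 + ((66.5 − 58)/26)·5 = 15 + 1.63462 = 16.6346.

16.63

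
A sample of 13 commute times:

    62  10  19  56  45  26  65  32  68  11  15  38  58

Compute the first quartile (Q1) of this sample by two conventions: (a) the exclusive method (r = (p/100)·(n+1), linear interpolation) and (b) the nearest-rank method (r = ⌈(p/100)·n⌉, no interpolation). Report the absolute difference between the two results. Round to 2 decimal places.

Sorted: 10, 11, 15, 19, 26, 32, 38, 45, 56, 58, 62, 65, 68.
n = 13.
(a) r = 3.5; between ranks 3 (15) and 4 (19): 17.
(b) the nearest-rank method: rank 4 → 19.
|17 − 19| = 2.

2.00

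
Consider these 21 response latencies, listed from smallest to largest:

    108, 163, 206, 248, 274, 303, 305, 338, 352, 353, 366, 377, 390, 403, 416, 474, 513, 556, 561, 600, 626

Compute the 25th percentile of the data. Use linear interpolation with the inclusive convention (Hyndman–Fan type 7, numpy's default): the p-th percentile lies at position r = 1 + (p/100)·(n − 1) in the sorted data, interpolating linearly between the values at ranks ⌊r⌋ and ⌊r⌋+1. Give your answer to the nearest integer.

303

n = 21.
r = 1 + (25/100)·(21 − 1) = 1 + 5 = 6.
r is an integer, so P25 is the value at rank 6: 303.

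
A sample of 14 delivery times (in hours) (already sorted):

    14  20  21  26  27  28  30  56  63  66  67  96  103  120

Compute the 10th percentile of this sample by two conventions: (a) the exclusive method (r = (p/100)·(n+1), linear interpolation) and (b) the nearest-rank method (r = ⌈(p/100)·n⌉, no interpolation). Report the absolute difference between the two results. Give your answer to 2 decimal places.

n = 14.
(a) r = 1.5; between ranks 1 (14) and 2 (20): 17.
(b) the nearest-rank method: rank 2 → 20.
|17 − 20| = 3.

3.00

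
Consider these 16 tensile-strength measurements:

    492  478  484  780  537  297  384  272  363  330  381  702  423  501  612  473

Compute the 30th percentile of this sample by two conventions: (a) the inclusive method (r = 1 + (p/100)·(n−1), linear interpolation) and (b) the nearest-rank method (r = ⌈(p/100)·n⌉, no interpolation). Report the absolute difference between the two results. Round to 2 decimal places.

Sorted: 272, 297, 330, 363, 381, 384, 423, 473, 478, 484, 492, 501, 537, 612, 702, 780.
n = 16.
(a) r = 5.5; between ranks 5 (381) and 6 (384): 382.5.
(b) the nearest-rank method: rank 5 → 381.
|382.5 − 381| = 1.5.

1.50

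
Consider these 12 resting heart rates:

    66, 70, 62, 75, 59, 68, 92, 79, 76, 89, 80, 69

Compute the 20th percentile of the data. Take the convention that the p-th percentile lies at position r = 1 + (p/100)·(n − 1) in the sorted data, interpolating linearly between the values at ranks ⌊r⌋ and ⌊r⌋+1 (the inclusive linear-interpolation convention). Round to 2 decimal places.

66.40

Sorted: 59, 62, 66, 68, 69, 70, 75, 76, 79, 80, 89, 92.
n = 12.
r = 1 + (20/100)·(12 − 1) = 1 + 2.2 = 3.2.
Rank 3 is 66 and rank 4 is 68.
Interpolate: 66 + 0.2·(68 − 66) = 66 + 0.2·2 = 66.4.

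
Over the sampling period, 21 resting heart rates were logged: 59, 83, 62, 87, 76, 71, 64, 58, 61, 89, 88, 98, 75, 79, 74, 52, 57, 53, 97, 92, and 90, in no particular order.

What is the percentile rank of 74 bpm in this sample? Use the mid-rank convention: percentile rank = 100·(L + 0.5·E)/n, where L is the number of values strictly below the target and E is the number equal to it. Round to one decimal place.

45.2

Sorted: 52, 53, 57, 58, 59, 61, 62, 64, 71, 74, 75, 76, 79, 83, 87, 88, 89, 90, 92, 97, 98.
Count below 74: L = 9; count equal: E = 1; n = 21.
Percentile rank = 100·(9 + 0.5·1)/21 = 100·9.5/21 = 45.24.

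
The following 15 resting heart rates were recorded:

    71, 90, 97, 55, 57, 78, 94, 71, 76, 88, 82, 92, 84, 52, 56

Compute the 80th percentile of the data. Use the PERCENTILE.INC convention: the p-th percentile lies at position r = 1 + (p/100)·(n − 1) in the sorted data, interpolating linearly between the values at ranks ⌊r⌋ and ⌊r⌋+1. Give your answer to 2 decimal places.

90.40

Sorted: 52, 55, 56, 57, 71, 71, 76, 78, 82, 84, 88, 90, 92, 94, 97.
n = 15.
r = 1 + (80/100)·(15 − 1) = 1 + 11.2 = 12.2.
Rank 12 is 90 and rank 13 is 92.
Interpolate: 90 + 0.2·(92 − 90) = 90 + 0.2·2 = 90.4.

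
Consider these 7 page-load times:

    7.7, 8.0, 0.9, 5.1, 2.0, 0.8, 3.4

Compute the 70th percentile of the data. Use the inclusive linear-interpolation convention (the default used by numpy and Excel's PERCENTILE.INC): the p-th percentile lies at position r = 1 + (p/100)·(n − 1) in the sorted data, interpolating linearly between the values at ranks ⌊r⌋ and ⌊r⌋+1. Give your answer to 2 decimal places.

5.62

Sorted: 0.8, 0.9, 2.0, 3.4, 5.1, 7.7, 8.0.
n = 7.
r = 1 + (70/100)·(7 − 1) = 1 + 4.2 = 5.2.
Rank 5 is 5.1 and rank 6 is 7.7.
Interpolate: 5.1 + 0.2·(7.7 − 5.1) = 5.1 + 0.2·2.6 = 5.62.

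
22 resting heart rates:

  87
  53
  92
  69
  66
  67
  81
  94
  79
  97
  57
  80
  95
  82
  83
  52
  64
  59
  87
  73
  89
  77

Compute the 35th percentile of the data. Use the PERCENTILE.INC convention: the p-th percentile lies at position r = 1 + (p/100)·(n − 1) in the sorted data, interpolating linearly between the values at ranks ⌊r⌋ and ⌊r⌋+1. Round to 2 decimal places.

Sorted: 52, 53, 57, 59, 64, 66, 67, 69, 73, 77, 79, 80, 81, 82, 83, 87, 87, 89, 92, 94, 95, 97.
n = 22.
r = 1 + (35/100)·(22 − 1) = 1 + 7.35 = 8.35.
Rank 8 is 69 and rank 9 is 73.
Interpolate: 69 + 0.35·(73 − 69) = 69 + 0.35·4 = 70.4.

70.40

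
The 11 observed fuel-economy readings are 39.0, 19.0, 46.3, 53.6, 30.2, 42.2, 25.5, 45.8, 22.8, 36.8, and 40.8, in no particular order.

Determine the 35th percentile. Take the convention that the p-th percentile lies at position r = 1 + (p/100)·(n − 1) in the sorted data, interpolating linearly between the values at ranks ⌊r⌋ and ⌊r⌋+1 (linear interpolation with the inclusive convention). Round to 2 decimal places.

Sorted: 19.0, 22.8, 25.5, 30.2, 36.8, 39.0, 40.8, 42.2, 45.8, 46.3, 53.6.
n = 11.
r = 1 + (35/100)·(11 − 1) = 1 + 3.5 = 4.5.
Rank 4 is 30.2 and rank 5 is 36.8.
Interpolate: 30.2 + 0.5·(36.8 − 30.2) = 30.2 + 0.5·6.6 = 33.5.

33.50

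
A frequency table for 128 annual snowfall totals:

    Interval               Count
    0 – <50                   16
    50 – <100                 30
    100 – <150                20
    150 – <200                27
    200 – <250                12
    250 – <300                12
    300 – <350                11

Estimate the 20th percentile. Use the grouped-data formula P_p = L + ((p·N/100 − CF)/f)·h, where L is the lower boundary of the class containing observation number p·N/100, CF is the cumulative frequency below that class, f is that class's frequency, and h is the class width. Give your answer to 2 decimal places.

66.00

N = 128; target position k = 20/100 · 128 = 25.6.
Cumulative frequencies: 16, 46, 66, 93, 105, 117, 128.
Observation 25.6 falls in the class 50 – <100.
L = 50, CF = 16, f = 30, h = 50.
P20 = 50 + ((25.6 − 16)/30)·50 = 50 + 16 = 66.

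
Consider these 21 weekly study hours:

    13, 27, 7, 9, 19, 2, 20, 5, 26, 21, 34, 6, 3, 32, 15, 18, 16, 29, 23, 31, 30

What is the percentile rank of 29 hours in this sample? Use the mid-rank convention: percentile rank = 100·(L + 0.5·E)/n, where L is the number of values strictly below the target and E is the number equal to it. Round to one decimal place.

78.6

Sorted: 2, 3, 5, 6, 7, 9, 13, 15, 16, 18, 19, 20, 21, 23, 26, 27, 29, 30, 31, 32, 34.
Count below 29: L = 16; count equal: E = 1; n = 21.
Percentile rank = 100·(16 + 0.5·1)/21 = 100·16.5/21 = 78.57.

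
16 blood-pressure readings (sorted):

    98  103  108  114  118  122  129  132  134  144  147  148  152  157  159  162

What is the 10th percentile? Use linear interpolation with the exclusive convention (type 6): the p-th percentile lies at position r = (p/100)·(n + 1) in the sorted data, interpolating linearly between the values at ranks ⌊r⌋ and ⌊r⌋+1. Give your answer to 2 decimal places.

101.50

n = 16.
r = (10/100)·(16 + 1) = 1.7.
Rank 1 is 98 and rank 2 is 103.
Interpolate: 98 + 0.7·(103 − 98) = 98 + 0.7·5 = 101.5.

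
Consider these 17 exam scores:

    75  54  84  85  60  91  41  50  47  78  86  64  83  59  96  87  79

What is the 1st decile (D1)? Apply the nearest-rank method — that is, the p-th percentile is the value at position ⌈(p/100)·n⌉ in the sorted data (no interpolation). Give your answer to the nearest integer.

47

Sorted: 41, 47, 50, 54, 59, 60, 64, 75, 78, 79, 83, 84, 85, 86, 87, 91, 96.
n = 17.
Position = ⌈10/100 · 17⌉ = ⌈1.7⌉ = 2.
The value at rank 2 is 47.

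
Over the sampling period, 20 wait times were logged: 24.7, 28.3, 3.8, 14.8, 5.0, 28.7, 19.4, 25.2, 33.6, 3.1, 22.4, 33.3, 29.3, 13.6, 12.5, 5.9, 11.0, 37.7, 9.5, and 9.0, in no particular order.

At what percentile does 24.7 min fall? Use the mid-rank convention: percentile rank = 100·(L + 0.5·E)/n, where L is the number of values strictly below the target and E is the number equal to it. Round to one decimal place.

62.5

Sorted: 3.1, 3.8, 5.0, 5.9, 9.0, 9.5, 11.0, 12.5, 13.6, 14.8, 19.4, 22.4, 24.7, 25.2, 28.3, 28.7, 29.3, 33.3, 33.6, 37.7.
Count below 24.7: L = 12; count equal: E = 1; n = 20.
Percentile rank = 100·(12 + 0.5·1)/20 = 100·12.5/20 = 62.5.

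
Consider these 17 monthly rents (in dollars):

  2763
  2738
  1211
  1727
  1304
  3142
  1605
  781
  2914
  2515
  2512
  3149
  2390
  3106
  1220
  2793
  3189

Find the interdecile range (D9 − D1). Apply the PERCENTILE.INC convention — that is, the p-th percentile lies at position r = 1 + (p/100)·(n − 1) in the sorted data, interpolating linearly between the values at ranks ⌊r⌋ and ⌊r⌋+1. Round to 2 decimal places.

Sorted: 781, 1211, 1220, 1304, 1605, 1727, 2390, 2512, 2515, 2738, 2763, 2793, 2914, 3106, 3142, 3149, 3189.
n = 17.
P10: r = 2.6; ranks 2–3 are 1211, 1220; interpolating gives 1216.4.
P90: r = 15.4; ranks 15–16 are 3142, 3149; interpolating gives 3144.8.
Difference: 3144.8 − 1216.4 = 1928.4.

1928.40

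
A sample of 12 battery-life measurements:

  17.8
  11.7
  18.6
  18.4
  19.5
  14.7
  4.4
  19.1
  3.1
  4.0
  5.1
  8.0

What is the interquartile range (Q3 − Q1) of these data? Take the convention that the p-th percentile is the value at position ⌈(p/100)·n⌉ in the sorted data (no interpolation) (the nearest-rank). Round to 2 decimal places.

Sorted: 3.1, 4.0, 4.4, 5.1, 8.0, 11.7, 14.7, 17.8, 18.4, 18.6, 19.1, 19.5.
n = 12.
P25: rank ⌈25/100·12⌉ = 3 → 4.4.
P75: rank ⌈75/100·12⌉ = 9 → 18.4.
Difference: 18.4 − 4.4 = 14.

14.00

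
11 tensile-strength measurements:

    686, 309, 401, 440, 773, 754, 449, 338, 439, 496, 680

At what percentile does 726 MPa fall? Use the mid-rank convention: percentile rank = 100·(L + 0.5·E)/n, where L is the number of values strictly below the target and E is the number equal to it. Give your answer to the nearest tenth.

81.8

Sorted: 309, 338, 401, 439, 440, 449, 496, 680, 686, 754, 773.
Count below 726: L = 9; count equal: E = 0; n = 11.
Percentile rank = 100·(9 + 0.5·0)/11 = 100·9/11 = 81.82.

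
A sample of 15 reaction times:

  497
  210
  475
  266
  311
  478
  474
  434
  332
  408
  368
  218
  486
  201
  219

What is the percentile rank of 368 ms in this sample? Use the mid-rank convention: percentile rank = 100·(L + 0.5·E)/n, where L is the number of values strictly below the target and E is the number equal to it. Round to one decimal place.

Sorted: 201, 210, 218, 219, 266, 311, 332, 368, 408, 434, 474, 475, 478, 486, 497.
Count below 368: L = 7; count equal: E = 1; n = 15.
Percentile rank = 100·(7 + 0.5·1)/15 = 100·7.5/15 = 50.

50.0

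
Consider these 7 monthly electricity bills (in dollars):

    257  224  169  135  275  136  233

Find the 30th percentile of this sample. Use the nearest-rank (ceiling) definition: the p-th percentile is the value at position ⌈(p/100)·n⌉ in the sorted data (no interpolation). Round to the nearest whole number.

Sorted: 135, 136, 169, 224, 233, 257, 275.
n = 7.
Position = ⌈30/100 · 7⌉ = ⌈2.1⌉ = 3.
The value at rank 3 is 169.

169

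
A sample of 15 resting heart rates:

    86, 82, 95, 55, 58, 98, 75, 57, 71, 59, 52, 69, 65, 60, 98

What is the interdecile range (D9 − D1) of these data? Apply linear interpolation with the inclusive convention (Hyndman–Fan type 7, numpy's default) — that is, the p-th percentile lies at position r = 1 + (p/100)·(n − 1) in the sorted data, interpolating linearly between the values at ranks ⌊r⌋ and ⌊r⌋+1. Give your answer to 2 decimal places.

41.00

Sorted: 52, 55, 57, 58, 59, 60, 65, 69, 71, 75, 82, 86, 95, 98, 98.
n = 15.
P10: r = 2.4; ranks 2–3 are 55, 57; interpolating gives 55.8.
P90: r = 13.6; ranks 13–14 are 95, 98; interpolating gives 96.8.
Difference: 96.8 − 55.8 = 41.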